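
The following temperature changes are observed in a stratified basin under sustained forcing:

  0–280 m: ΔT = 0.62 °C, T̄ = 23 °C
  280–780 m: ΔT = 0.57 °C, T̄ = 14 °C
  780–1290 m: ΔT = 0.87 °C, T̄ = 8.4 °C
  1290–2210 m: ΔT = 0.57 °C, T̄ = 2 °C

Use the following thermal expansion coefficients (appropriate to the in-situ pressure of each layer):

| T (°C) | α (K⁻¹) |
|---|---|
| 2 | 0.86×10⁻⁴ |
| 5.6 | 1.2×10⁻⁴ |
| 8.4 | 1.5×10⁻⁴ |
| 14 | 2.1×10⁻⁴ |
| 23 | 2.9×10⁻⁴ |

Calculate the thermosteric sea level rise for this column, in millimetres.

Δh = 222 mm

Layer 1 at 23 °C → α = 2.9×10⁻⁴ K⁻¹
Layer 2 at 14 °C → α = 2.1×10⁻⁴ K⁻¹
Layer 3 at 8.4 °C → α = 1.5×10⁻⁴ K⁻¹
Layer 4 at 2 °C → α = 0.86×10⁻⁴ K⁻¹
2.9×10⁻⁴ × 0.62 × 280 = 0.050344 m
280–780 m: 0.57 × 2.1×10⁻⁴ × 500 = 0.05985 m
780–1290 m: 0.87 × 1.5×10⁻⁴ × 510 = 0.066555 m
1290–2210 m: 920 × 0.57 × 0.86×10⁻⁴ = 0.0450984 m
Δh = 0.050344 + 0.05985 + 0.066555 + 0.0450984 = 0.2218474 m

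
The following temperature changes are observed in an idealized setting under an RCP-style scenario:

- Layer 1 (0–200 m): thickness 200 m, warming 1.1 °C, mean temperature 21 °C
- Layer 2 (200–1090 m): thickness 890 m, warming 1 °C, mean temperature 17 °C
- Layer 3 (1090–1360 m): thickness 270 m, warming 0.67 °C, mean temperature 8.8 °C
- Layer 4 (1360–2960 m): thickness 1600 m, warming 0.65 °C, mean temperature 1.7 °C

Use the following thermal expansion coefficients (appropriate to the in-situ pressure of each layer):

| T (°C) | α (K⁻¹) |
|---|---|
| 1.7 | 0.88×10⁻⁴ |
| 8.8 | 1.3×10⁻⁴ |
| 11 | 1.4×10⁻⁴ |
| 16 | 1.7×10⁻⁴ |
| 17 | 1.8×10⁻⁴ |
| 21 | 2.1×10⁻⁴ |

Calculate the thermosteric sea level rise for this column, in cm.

Layer 1 at 21 °C → α = 2.1×10⁻⁴ K⁻¹
Layer 2 at 17 °C → α = 1.8×10⁻⁴ K⁻¹
Layer 3 at 8.8 °C → α = 1.3×10⁻⁴ K⁻¹
Layer 4 at 1.7 °C → α = 0.88×10⁻⁴ K⁻¹
0–200 m: 200 × 2.1×10⁻⁴ × 1.1 = 0.04620 m
200–1090 m: 890 × 1 × 1.8×10⁻⁴ = 0.16020 m
Layer 3: 0.67 × 1.3×10⁻⁴ × 270 = 0.023517 m
0.65 × 0.88×10⁻⁴ × 1600 = 0.09152 m
Δh = 0.04620 + 0.16020 + 0.023517 + 0.09152 = 0.321437 m

32.1 cm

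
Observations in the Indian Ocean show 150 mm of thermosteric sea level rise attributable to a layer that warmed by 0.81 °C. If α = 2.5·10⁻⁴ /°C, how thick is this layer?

H = Δh/(αΔT) = 0.15 / (2.5×10⁻⁴ × 0.81) ≈ 740.7 m

H ≈ 741 m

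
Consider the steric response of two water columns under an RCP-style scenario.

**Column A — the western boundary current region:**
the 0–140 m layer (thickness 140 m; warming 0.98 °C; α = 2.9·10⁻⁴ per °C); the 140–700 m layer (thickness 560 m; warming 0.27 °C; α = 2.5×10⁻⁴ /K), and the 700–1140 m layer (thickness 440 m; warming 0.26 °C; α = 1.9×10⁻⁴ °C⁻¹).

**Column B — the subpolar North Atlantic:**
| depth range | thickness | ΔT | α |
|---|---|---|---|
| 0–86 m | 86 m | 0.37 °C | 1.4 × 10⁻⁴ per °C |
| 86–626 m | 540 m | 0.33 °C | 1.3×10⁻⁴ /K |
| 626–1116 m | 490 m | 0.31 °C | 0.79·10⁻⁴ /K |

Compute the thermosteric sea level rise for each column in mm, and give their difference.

Δh_A ≈ 99 mm, Δh_B ≈ 40 mm; difference ≈ 60 mm

A 0–140 m: 0.98 × 140 × 2.9×10⁻⁴ = 0.039788 m
A 0.27 × 560 × 2.5×10⁻⁴ = 0.03780 m
A 0.26 × 1.9×10⁻⁴ × 440 = 0.021736 m
A total: 0.099324 m
B Layer 1: 86 × 0.37 × 1.4×10⁻⁴ = 0.0044548 m
B 540 × 0.33 × 1.3×10⁻⁴ = 0.023166 m
B Layer 3: 0.79×10⁻⁴ × 490 × 0.31 = 0.0120001 m
B total: 0.0396209 m
Difference: 0.099324 − 0.0396209 = 0.0597031 m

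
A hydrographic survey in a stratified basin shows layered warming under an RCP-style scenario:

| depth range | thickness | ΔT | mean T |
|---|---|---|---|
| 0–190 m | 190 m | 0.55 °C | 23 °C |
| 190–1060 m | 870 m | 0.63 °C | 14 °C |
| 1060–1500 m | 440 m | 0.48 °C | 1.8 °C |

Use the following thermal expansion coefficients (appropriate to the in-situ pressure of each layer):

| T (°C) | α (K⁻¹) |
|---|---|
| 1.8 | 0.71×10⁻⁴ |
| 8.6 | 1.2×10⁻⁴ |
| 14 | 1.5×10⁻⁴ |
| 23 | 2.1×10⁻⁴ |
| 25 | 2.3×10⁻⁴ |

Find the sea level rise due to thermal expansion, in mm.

Δh = 120 mm

Layer 1 at 23 °C → α = 2.1×10⁻⁴ K⁻¹
Layer 2 at 14 °C → α = 1.5×10⁻⁴ K⁻¹
Layer 3 at 1.8 °C → α = 0.71×10⁻⁴ K⁻¹
0–190 m: 2.1×10⁻⁴ × 0.55 × 190 = 0.021945 m
190–1060 m: 0.63 × 1.5×10⁻⁴ × 870 = 0.082215 m
Layer 3: 440 × 0.48 × 0.71×10⁻⁴ = 0.0149952 m
Δh = 0.021945 + 0.082215 + 0.0149952 = 0.1191552 m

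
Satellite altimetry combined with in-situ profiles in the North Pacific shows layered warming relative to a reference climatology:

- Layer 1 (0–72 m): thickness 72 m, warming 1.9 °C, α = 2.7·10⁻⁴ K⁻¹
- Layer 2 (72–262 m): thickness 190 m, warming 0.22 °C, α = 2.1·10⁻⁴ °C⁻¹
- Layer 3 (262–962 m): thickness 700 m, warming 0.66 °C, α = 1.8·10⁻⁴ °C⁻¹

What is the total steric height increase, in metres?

1.9 × 2.7×10⁻⁴ × 72 = 0.036936 m
Layer 2: 0.22 × 2.1×10⁻⁴ × 190 = 0.008778 m
Layer 3: 700 × 0.66 × 1.8×10⁻⁴ = 0.08316 m
Δh = 0.036936 + 0.008778 + 0.08316 = 0.128874 m

0.129 m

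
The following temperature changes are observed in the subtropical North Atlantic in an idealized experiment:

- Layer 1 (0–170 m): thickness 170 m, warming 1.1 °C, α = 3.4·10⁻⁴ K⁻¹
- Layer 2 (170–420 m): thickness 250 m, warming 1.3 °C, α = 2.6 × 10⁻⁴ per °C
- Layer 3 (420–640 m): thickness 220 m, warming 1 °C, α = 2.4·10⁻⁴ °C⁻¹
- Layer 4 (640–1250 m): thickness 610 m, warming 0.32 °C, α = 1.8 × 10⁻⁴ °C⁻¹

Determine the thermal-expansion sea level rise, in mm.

Δh ≈ 240 mm

0–170 m: 3.4×10⁻⁴ × 170 × 1.1 = 0.06358 m
170–420 m: 2.6×10⁻⁴ × 250 × 1.3 = 0.08450 m
2.4×10⁻⁴ × 1 × 220 = 0.05280 m
640–1250 m: 0.32 × 610 × 1.8×10⁻⁴ = 0.035136 m
Δh = 0.06358 + 0.08450 + 0.05280 + 0.035136 = 0.236016 m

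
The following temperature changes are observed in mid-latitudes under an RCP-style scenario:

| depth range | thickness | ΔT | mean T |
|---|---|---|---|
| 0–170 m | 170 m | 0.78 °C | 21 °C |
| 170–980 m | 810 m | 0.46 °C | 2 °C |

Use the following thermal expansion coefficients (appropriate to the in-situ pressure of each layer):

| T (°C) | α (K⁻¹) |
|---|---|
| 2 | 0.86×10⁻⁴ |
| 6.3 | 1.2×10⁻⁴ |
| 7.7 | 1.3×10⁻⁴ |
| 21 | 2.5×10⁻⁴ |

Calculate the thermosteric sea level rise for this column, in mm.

Layer 1 at 21 °C → α = 2.5×10⁻⁴ K⁻¹
Layer 2 at 2 °C → α = 0.86×10⁻⁴ K⁻¹
170 × 2.5×10⁻⁴ × 0.78 = 0.03315 m
170–980 m: 0.46 × 810 × 0.86×10⁻⁴ = 0.0320436 m
Δh = 0.03315 + 0.0320436 = 0.0651936 m ≈ 65.2 mm

65.2 mm of thermosteric rise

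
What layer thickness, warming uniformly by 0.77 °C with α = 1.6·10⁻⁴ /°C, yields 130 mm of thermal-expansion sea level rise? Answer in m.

H = Δh/(αΔT) = 0.13 / (1.6×10⁻⁴ × 0.77) ≈ 1055 m

H ≈ 1100 m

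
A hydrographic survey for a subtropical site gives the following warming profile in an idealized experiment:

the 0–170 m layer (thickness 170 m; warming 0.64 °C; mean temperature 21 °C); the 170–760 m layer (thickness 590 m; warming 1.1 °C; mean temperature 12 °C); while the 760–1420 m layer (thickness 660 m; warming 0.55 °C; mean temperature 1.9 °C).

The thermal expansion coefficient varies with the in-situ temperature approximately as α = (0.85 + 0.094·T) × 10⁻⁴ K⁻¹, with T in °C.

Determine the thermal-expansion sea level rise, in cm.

Layer 1: α = (0.85 + 0.094×21)×10⁻⁴ = 2.824×10⁻⁴ K⁻¹
Layer 2: α = (0.85 + 0.094×12)×10⁻⁴ = 1.978×10⁻⁴ K⁻¹
Layer 3: α = (0.85 + 0.094×1.9)×10⁻⁴ = 1.0286×10⁻⁴ K⁻¹
0.64 × 170 × 2.824×10⁻⁴ = 0.03072512 m
1.978×10⁻⁴ × 1.1 × 590 = 0.1283722 m
660 × 1.0286×10⁻⁴ × 0.55 = 0.03733818 m
Δh = 0.03072512 + 0.1283722 + 0.03733818 = 0.1964355 m ≈ 19.6 cm

19.6 cm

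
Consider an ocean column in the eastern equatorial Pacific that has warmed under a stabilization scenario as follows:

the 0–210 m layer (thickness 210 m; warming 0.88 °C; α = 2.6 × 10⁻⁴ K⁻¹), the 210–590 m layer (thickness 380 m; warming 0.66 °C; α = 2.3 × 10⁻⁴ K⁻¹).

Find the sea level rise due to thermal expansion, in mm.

Δh = 106 mm

0–210 m: 2.6×10⁻⁴ × 210 × 0.88 = 0.048048 m
2.3×10⁻⁴ × 0.66 × 380 = 0.057684 m
Δh = 0.048048 + 0.057684 = 0.105732 m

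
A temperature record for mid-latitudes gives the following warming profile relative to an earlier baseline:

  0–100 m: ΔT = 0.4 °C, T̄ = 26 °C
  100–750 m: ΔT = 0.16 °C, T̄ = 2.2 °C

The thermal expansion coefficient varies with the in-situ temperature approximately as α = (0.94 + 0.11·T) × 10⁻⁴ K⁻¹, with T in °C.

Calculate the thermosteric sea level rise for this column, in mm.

Layer 1: α = (0.94 + 0.11×26)×10⁻⁴ = 3.8×10⁻⁴ K⁻¹
Layer 2: α = (0.94 + 0.11×2.2)×10⁻⁴ = 1.182×10⁻⁴ K⁻¹
0–100 m: 100 × 0.4 × 3.8×10⁻⁴ = 0.01520 m
Layer 2: 650 × 1.182×10⁻⁴ × 0.16 = 0.0122928 m
Δh = 0.01520 + 0.0122928 = 0.0274928 m

about 27.5 mm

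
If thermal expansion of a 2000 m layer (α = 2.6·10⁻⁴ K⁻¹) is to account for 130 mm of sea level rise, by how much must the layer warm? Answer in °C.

0.25 °C

ΔT = Δh/(αH) = 0.13 / (2.6×10⁻⁴ × 2000) = 0.2500 °C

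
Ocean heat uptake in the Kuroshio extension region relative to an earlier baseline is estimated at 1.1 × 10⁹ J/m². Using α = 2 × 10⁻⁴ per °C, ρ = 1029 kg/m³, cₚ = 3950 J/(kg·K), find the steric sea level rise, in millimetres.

54.1 mm

Δh = αQ/(ρcₚ) = 2×10⁻⁴ × 1.1×10⁹ / (1029 × 3950) ≈ 0.054127 m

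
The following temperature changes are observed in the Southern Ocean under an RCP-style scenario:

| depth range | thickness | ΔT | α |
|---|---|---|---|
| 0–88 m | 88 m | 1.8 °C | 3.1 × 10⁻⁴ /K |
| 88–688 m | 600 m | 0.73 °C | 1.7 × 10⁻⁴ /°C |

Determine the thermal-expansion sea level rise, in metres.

Δh = 0.124 m

1.8 × 88 × 3.1×10⁻⁴ = 0.049104 m
88–688 m: 600 × 0.73 × 1.7×10⁻⁴ = 0.07446 m
Δh = 0.049104 + 0.07446 = 0.123564 m ≈ 0.124 m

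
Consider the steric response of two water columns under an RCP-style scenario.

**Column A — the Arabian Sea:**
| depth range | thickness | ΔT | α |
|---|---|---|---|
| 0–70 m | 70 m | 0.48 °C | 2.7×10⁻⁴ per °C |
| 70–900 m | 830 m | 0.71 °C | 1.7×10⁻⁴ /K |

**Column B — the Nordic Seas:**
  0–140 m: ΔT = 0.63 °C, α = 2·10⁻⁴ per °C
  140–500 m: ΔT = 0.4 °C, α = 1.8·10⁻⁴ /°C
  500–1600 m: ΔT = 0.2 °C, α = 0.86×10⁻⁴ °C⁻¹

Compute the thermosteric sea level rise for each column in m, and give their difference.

A 0.48 × 70 × 2.7×10⁻⁴ = 0.009072 m
A 830 × 0.71 × 1.7×10⁻⁴ = 0.100181 m
A total: 0.109253 m
B Layer 1: 0.63 × 140 × 2×10⁻⁴ = 0.01764 m
B Layer 2: 1.8×10⁻⁴ × 0.4 × 360 = 0.02592 m
B 500–1600 m: 0.86×10⁻⁴ × 0.2 × 1100 = 0.01892 m
B total: 0.06248 m
Difference: 0.109253 − 0.06248 = 0.046773 m

A: 0.109 m; B: 0.0625 m; difference 0.0468 m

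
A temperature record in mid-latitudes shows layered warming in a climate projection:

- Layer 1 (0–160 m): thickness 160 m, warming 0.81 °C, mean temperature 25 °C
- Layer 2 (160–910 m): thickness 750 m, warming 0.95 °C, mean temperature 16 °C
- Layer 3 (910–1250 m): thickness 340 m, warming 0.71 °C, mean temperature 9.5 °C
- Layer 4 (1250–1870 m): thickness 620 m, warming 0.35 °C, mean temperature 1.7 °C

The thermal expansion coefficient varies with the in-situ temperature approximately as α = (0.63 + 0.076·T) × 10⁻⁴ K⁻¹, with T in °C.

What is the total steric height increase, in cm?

Layer 1: α = (0.63 + 0.076×25)×10⁻⁴ = 2.53×10⁻⁴ K⁻¹
Layer 2: α = (0.63 + 0.076×16)×10⁻⁴ = 1.846×10⁻⁴ K⁻¹
Layer 3: α = (0.63 + 0.076×9.5)×10⁻⁴ = 1.352×10⁻⁴ K⁻¹
Layer 4: α = (0.63 + 0.076×1.7)×10⁻⁴ = 0.7592×10⁻⁴ K⁻¹
0–160 m: 2.53×10⁻⁴ × 0.81 × 160 = 0.0327888 m
1.846×10⁻⁴ × 750 × 0.95 = 0.1315275 m
0.71 × 1.352×10⁻⁴ × 340 = 0.03263728 m
620 × 0.35 × 0.7592×10⁻⁴ = 0.01647464 m
Δh = 0.0327888 + 0.1315275 + 0.03263728 + 0.01647464 = 0.21342822 m ≈ 21 cm

21 cm of thermosteric rise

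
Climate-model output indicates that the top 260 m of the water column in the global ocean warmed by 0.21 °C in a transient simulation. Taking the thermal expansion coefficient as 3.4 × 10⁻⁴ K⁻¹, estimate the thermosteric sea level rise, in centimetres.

about 1.86 cm

Δh = αΔT·H = 3.4×10⁻⁴ × 0.21 × 260 = 0.018564 m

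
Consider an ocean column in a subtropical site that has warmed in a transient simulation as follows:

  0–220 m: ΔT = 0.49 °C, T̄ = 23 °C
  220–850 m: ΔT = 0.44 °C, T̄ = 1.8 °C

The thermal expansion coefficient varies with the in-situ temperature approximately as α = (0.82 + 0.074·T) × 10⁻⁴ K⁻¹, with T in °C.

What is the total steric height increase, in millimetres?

Layer 1: α = (0.82 + 0.074×23)×10⁻⁴ = 2.522×10⁻⁴ K⁻¹
Layer 2: α = (0.82 + 0.074×1.8)×10⁻⁴ = 0.9532×10⁻⁴ K⁻¹
0–220 m: 220 × 2.522×10⁻⁴ × 0.49 = 0.02718716 m
220–850 m: 0.9532×10⁻⁴ × 630 × 0.44 = 0.026422704 m
Δh = 0.02718716 + 0.026422704 = 0.053609864 m ≈ 54 mm

Δh = 54 mm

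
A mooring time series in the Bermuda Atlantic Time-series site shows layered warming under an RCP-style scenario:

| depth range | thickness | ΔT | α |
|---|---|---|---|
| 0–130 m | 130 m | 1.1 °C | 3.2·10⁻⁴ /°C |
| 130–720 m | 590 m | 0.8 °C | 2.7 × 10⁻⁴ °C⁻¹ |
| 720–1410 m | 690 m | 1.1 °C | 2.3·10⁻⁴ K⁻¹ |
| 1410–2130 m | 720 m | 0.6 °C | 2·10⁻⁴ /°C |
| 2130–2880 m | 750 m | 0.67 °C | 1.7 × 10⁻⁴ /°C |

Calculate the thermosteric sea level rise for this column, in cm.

about 52.0 cm

0–130 m: 1.1 × 3.2×10⁻⁴ × 130 = 0.04576 m
Layer 2: 590 × 2.7×10⁻⁴ × 0.8 = 0.12744 m
Layer 3: 1.1 × 690 × 2.3×10⁻⁴ = 0.17457 m
1410–2130 m: 2×10⁻⁴ × 0.6 × 720 = 0.08640 m
Layer 5: 0.67 × 750 × 1.7×10⁻⁴ = 0.085425 m
Δh = 0.04576 + 0.12744 + 0.17457 + 0.08640 + 0.085425 = 0.519595 m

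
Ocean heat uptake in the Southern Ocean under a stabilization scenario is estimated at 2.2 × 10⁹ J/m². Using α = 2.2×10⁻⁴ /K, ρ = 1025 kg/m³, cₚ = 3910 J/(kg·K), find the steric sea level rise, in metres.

about 0.121 m

Δh = αQ/(ρcₚ) = 2.2×10⁻⁴ × 2.2×10⁹ / (1025 × 3910) ≈ 0.12077 m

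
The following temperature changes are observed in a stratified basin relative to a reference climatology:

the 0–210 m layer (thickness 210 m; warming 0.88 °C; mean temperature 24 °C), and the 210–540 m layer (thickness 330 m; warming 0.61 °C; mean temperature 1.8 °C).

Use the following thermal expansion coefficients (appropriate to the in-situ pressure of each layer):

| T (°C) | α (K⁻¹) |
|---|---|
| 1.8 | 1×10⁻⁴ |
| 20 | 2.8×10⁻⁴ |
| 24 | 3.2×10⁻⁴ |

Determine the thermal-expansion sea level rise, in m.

Layer 1 at 24 °C → α = 3.2×10⁻⁴ K⁻¹
Layer 2 at 1.8 °C → α = 1×10⁻⁴ K⁻¹
210 × 0.88 × 3.2×10⁻⁴ = 0.059136 m
Layer 2: 0.61 × 1×10⁻⁴ × 330 = 0.02013 m
Δh = 0.059136 + 0.02013 = 0.079266 m ≈ 0.0793 m

about 0.0793 m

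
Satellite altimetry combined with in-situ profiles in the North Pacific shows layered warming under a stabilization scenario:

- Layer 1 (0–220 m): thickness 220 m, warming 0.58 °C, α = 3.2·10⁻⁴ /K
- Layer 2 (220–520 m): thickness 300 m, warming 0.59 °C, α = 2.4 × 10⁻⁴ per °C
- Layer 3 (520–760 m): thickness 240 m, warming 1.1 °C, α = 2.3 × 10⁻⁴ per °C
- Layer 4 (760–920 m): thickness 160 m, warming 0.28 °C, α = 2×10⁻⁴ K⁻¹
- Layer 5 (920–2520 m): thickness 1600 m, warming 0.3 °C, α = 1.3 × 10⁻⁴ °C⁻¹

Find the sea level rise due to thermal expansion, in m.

0–220 m: 3.2×10⁻⁴ × 220 × 0.58 = 0.040832 m
Layer 2: 2.4×10⁻⁴ × 300 × 0.59 = 0.04248 m
Layer 3: 2.3×10⁻⁴ × 1.1 × 240 = 0.06072 m
760–920 m: 0.28 × 160 × 2×10⁻⁴ = 0.00896 m
1.3×10⁻⁴ × 1600 × 0.3 = 0.06240 m
Δh = 0.040832 + 0.04248 + 0.06072 + 0.00896 + 0.06240 = 0.215392 m ≈ 0.215 m

Δh ≈ 0.215 m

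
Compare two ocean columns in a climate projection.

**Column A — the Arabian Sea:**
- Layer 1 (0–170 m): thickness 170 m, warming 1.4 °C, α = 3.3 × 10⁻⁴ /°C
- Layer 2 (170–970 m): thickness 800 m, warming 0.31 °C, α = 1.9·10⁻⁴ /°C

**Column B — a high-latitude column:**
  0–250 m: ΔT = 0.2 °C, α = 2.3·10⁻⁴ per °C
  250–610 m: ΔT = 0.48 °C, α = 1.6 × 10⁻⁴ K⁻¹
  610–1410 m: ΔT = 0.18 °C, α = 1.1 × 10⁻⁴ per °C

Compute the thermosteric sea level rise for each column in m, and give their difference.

Δh_A ≈ 0.126 m, Δh_B ≈ 0.0550 m; difference ≈ 0.0707 m

A Layer 1: 1.4 × 170 × 3.3×10⁻⁴ = 0.07854 m
A Layer 2: 1.9×10⁻⁴ × 800 × 0.31 = 0.04712 m
A total: 0.12566 m
B 0–250 m: 0.2 × 250 × 2.3×10⁻⁴ = 0.01150 m
B 250–610 m: 1.6×10⁻⁴ × 0.48 × 360 = 0.027648 m
B 610–1410 m: 0.18 × 800 × 1.1×10⁻⁴ = 0.01584 m
B total: 0.054988 m
Difference: 0.12566 − 0.054988 = 0.070672 m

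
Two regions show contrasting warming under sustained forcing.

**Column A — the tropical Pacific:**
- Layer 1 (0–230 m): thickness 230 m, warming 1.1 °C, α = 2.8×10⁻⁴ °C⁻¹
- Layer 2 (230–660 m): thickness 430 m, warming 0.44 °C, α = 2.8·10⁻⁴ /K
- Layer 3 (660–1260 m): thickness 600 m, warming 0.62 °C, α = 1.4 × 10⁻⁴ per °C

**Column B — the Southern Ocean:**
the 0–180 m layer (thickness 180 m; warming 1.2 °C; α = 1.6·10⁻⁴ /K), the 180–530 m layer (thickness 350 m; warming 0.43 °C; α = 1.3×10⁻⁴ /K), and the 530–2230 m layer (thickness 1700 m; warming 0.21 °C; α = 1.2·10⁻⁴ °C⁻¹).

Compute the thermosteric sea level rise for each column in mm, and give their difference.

A: 176 mm; B: 97.0 mm; difference 78.9 mm

A Layer 1: 1.1 × 2.8×10⁻⁴ × 230 = 0.07084 m
A 0.44 × 430 × 2.8×10⁻⁴ = 0.052976 m
A 660–1260 m: 0.62 × 600 × 1.4×10⁻⁴ = 0.05208 m
A total: 0.175896 m
B 180 × 1.2 × 1.6×10⁻⁴ = 0.03456 m
B 0.43 × 350 × 1.3×10⁻⁴ = 0.019565 m
B Layer 3: 1.2×10⁻⁴ × 1700 × 0.21 = 0.04284 m
B total: 0.096965 m
Difference: 0.175896 − 0.096965 = 0.078931 m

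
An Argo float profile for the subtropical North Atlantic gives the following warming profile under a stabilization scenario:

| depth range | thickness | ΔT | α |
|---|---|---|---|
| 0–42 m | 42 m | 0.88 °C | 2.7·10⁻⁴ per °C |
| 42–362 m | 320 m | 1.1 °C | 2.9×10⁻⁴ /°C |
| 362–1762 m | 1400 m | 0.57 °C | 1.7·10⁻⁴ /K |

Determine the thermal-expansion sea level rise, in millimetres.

about 250 mm

42 × 0.88 × 2.7×10⁻⁴ = 0.0099792 m
Layer 2: 1.1 × 320 × 2.9×10⁻⁴ = 0.10208 m
Layer 3: 1400 × 1.7×10⁻⁴ × 0.57 = 0.13566 m
Δh = 0.0099792 + 0.10208 + 0.13566 = 0.2477192 m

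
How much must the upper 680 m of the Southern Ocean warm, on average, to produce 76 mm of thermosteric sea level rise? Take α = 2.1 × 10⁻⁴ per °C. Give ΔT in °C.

about 0.532 °C

ΔT = Δh/(αH) = 0.076 / (2.1×10⁻⁴ × 680) ≈ 0.5322 °C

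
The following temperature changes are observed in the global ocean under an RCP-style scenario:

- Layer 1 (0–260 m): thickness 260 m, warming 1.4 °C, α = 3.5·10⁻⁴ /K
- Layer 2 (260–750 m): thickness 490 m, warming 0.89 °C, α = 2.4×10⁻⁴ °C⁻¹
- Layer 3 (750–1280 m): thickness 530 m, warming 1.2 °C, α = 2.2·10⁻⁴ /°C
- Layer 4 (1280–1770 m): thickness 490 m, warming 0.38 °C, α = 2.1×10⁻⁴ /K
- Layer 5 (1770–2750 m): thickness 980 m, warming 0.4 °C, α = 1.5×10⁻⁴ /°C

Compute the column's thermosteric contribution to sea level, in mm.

470 mm of thermosteric rise

Layer 1: 1.4 × 260 × 3.5×10⁻⁴ = 0.12740 m
Layer 2: 0.89 × 2.4×10⁻⁴ × 490 = 0.104664 m
750–1280 m: 530 × 2.2×10⁻⁴ × 1.2 = 0.13992 m
1280–1770 m: 2.1×10⁻⁴ × 490 × 0.38 = 0.039102 m
1770–2750 m: 980 × 0.4 × 1.5×10⁻⁴ = 0.05880 m
Δh = 0.12740 + 0.104664 + 0.13992 + 0.039102 + 0.05880 = 0.469886 m ≈ 470 mm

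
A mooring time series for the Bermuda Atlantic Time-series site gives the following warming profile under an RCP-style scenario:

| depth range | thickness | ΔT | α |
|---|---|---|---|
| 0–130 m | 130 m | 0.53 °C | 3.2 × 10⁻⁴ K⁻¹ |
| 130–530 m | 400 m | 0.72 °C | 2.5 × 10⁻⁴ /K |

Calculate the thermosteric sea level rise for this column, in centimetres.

0–130 m: 0.53 × 130 × 3.2×10⁻⁴ = 0.022048 m
130–530 m: 2.5×10⁻⁴ × 400 × 0.72 = 0.07200 m
Δh = 0.022048 + 0.07200 = 0.094048 m ≈ 9.4 cm

Δh = 9.4 cm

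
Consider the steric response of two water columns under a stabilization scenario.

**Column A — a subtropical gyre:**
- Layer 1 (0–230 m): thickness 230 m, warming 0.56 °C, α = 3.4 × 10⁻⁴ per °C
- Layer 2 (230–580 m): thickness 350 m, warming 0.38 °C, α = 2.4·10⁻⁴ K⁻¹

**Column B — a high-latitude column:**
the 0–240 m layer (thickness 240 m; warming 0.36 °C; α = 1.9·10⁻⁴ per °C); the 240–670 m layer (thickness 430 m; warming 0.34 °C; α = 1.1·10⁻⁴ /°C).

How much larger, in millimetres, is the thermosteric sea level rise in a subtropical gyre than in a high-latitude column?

A Layer 1: 230 × 0.56 × 3.4×10⁻⁴ = 0.043792 m
A Layer 2: 2.4×10⁻⁴ × 350 × 0.38 = 0.03192 m
A total: 0.075712 m
B 0–240 m: 0.36 × 240 × 1.9×10⁻⁴ = 0.016416 m
B Layer 2: 430 × 0.34 × 1.1×10⁻⁴ = 0.016082 m
B total: 0.032498 m
Difference: 0.075712 − 0.032498 = 0.043214 m

43 mm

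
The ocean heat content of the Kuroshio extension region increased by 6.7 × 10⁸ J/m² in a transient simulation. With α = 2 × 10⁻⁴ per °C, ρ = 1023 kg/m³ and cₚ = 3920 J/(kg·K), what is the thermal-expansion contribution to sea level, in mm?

Δh = αQ/(ρcₚ) = 2×10⁻⁴ × 6.7×10⁸ / (1023 × 3920) ≈ 0.033415 m

about 33 mm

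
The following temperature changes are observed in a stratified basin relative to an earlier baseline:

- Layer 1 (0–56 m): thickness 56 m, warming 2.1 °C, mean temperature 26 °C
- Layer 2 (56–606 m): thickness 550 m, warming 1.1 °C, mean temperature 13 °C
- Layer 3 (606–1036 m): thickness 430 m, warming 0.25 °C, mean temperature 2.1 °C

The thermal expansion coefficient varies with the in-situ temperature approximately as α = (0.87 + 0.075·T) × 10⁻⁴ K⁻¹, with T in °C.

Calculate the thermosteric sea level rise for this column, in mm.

Layer 1: α = (0.87 + 0.075×26)×10⁻⁴ = 2.82×10⁻⁴ K⁻¹
Layer 2: α = (0.87 + 0.075×13)×10⁻⁴ = 1.845×10⁻⁴ K⁻¹
Layer 3: α = (0.87 + 0.075×2.1)×10⁻⁴ = 1.0275×10⁻⁴ K⁻¹
2.82×10⁻⁴ × 56 × 2.1 = 0.0331632 m
56–606 m: 1.845×10⁻⁴ × 550 × 1.1 = 0.1116225 m
606–1036 m: 1.0275×10⁻⁴ × 0.25 × 430 = 0.011045625 m
Δh = 0.0331632 + 0.1116225 + 0.011045625 = 0.155831325 m ≈ 156 mm

Δh = 156 mm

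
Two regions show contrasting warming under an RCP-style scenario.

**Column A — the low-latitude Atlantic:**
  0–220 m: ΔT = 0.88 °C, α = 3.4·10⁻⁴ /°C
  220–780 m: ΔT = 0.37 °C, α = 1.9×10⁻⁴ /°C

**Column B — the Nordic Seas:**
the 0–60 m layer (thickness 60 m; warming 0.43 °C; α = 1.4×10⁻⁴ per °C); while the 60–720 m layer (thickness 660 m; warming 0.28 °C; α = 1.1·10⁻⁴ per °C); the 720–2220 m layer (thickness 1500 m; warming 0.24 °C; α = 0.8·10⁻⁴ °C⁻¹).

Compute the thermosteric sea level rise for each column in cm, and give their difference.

A 220 × 0.88 × 3.4×10⁻⁴ = 0.065824 m
A 1.9×10⁻⁴ × 560 × 0.37 = 0.039368 m
A total: 0.105192 m
B 0–60 m: 0.43 × 1.4×10⁻⁴ × 60 = 0.003612 m
B 60–720 m: 1.1×10⁻⁴ × 0.28 × 660 = 0.020328 m
B Layer 3: 1500 × 0.24 × 0.8×10⁻⁴ = 0.02880 m
B total: 0.05274 m
Difference: 0.105192 − 0.05274 = 0.052452 m

A: 10.5 cm; B: 5.27 cm; difference 5.25 cm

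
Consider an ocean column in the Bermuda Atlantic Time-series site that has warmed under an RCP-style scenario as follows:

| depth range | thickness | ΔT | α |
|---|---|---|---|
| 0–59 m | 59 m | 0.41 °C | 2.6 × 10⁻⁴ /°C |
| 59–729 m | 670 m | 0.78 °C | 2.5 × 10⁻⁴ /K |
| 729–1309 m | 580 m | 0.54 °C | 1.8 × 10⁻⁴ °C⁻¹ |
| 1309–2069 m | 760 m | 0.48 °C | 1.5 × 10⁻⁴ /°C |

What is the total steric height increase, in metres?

Layer 1: 2.6×10⁻⁴ × 59 × 0.41 = 0.0062894 m
59–729 m: 2.5×10⁻⁴ × 0.78 × 670 = 0.13065 m
729–1309 m: 0.54 × 580 × 1.8×10⁻⁴ = 0.056376 m
Layer 4: 0.48 × 1.5×10⁻⁴ × 760 = 0.05472 m
Δh = 0.0062894 + 0.13065 + 0.056376 + 0.05472 = 0.2480354 m ≈ 0.248 m

Δh ≈ 0.248 m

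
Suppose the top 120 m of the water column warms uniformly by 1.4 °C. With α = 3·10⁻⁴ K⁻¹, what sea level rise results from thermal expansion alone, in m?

about 0.0504 m

Δh = αΔT·H = 3×10⁻⁴ × 1.4 × 120 = 0.05040 m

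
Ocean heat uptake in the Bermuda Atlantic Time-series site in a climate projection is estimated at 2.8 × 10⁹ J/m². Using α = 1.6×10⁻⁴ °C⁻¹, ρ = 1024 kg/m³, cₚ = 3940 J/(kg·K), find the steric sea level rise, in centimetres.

Δh = αQ/(ρcₚ) = 1.6×10⁻⁴ × 2.8×10⁹ / (1024 × 3940) ≈ 0.11104 m

11.1 cm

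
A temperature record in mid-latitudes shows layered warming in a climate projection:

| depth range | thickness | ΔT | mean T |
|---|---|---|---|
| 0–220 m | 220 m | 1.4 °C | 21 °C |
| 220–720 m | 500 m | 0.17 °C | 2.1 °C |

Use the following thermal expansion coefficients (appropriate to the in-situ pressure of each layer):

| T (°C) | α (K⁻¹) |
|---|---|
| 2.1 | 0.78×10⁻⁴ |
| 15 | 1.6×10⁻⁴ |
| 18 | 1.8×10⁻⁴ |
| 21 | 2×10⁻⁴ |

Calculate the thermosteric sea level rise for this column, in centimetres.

Layer 1 at 21 °C → α = 2×10⁻⁴ K⁻¹
Layer 2 at 2.1 °C → α = 0.78×10⁻⁴ K⁻¹
Layer 1: 1.4 × 220 × 2×10⁻⁴ = 0.06160 m
Layer 2: 0.78×10⁻⁴ × 0.17 × 500 = 0.00663 m
Δh = 0.06160 + 0.00663 = 0.06823 m

Δh ≈ 6.82 cm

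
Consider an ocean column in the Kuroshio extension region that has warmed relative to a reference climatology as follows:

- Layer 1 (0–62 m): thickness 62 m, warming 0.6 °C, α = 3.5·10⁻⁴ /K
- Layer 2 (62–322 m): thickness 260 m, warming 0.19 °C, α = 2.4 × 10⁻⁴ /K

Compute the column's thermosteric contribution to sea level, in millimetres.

0–62 m: 62 × 0.6 × 3.5×10⁻⁴ = 0.01302 m
Layer 2: 0.19 × 2.4×10⁻⁴ × 260 = 0.011856 m
Δh = 0.01302 + 0.011856 = 0.024876 m

Δh ≈ 24.9 mm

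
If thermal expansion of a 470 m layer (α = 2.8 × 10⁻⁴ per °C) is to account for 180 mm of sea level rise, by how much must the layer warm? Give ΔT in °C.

1.37 °C

ΔT = Δh/(αH) = 0.18 / (2.8×10⁻⁴ × 470) ≈ 1.368 °C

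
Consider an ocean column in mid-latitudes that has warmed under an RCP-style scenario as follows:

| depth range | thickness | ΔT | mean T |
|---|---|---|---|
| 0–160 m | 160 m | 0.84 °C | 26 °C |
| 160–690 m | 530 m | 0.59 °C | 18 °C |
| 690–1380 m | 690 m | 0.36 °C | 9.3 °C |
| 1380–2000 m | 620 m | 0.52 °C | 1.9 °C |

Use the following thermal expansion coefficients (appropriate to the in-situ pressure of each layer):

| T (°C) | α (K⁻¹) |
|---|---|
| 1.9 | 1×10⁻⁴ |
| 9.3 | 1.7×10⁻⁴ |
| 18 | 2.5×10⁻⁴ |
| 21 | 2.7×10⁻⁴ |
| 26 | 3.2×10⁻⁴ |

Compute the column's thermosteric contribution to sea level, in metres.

Δh ≈ 0.196 m

Layer 1 at 26 °C → α = 3.2×10⁻⁴ K⁻¹
Layer 2 at 18 °C → α = 2.5×10⁻⁴ K⁻¹
Layer 3 at 9.3 °C → α = 1.7×10⁻⁴ K⁻¹
Layer 4 at 1.9 °C → α = 1×10⁻⁴ K⁻¹
3.2×10⁻⁴ × 160 × 0.84 = 0.043008 m
160–690 m: 530 × 0.59 × 2.5×10⁻⁴ = 0.078175 m
690–1380 m: 690 × 1.7×10⁻⁴ × 0.36 = 0.042228 m
0.52 × 1×10⁻⁴ × 620 = 0.03224 m
Δh = 0.043008 + 0.078175 + 0.042228 + 0.03224 = 0.195651 m ≈ 0.196 m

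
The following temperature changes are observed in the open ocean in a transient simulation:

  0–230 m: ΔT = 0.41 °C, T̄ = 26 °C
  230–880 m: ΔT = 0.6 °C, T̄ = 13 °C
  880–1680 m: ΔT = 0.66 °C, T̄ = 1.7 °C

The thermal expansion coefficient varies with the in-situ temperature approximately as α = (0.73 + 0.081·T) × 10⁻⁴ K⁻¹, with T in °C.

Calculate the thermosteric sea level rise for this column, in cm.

14.2 cm of thermosteric rise

Layer 1: α = (0.73 + 0.081×26)×10⁻⁴ = 2.836×10⁻⁴ K⁻¹
Layer 2: α = (0.73 + 0.081×13)×10⁻⁴ = 1.783×10⁻⁴ K⁻¹
Layer 3: α = (0.73 + 0.081×1.7)×10⁻⁴ = 0.8677×10⁻⁴ K⁻¹
0–230 m: 2.836×10⁻⁴ × 0.41 × 230 = 0.02674348 m
650 × 1.783×10⁻⁴ × 0.6 = 0.069537 m
880–1680 m: 800 × 0.66 × 0.8677×10⁻⁴ = 0.04581456 m
Δh = 0.02674348 + 0.069537 + 0.04581456 = 0.14209504 m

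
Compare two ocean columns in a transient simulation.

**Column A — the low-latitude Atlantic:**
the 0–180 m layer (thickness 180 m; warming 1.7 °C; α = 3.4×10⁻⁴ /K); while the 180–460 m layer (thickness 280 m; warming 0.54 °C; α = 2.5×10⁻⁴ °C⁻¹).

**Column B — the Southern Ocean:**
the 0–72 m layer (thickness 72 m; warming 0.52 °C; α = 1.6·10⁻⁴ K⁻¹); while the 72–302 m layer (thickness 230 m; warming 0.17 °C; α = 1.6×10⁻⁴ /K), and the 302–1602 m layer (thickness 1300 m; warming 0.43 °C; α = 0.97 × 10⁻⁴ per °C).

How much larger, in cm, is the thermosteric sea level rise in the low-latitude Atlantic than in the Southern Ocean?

A Layer 1: 1.7 × 180 × 3.4×10⁻⁴ = 0.10404 m
A 2.5×10⁻⁴ × 0.54 × 280 = 0.03780 m
A total: 0.14184 m
B Layer 1: 0.52 × 72 × 1.6×10⁻⁴ = 0.0059904 m
B 0.17 × 1.6×10⁻⁴ × 230 = 0.006256 m
B 302–1602 m: 0.43 × 1300 × 0.97×10⁻⁴ = 0.054223 m
B total: 0.0664694 m
Difference: 0.14184 − 0.0664694 = 0.0753706 m

7.54 cm larger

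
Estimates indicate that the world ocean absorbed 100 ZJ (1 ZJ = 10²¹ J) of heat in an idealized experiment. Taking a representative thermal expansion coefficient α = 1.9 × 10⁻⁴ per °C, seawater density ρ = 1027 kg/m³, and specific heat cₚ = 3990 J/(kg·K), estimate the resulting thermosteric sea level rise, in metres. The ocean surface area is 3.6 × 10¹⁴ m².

about 0.013 m

Per unit area: Q = 100×10²¹ / (3.6×10¹⁴) ≈ 2.778×10⁸ J/m²
Δh = αQ/(ρcₚ) = 1.9×10⁻⁴ × 2.778×10⁸ / (1027 × 3990) ≈ 0.012881 m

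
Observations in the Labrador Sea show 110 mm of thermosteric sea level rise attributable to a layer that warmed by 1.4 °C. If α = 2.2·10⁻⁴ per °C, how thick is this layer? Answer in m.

357 m

H = Δh/(αΔT) = 0.11 / (2.2×10⁻⁴ × 1.4) ≈ 357.1 m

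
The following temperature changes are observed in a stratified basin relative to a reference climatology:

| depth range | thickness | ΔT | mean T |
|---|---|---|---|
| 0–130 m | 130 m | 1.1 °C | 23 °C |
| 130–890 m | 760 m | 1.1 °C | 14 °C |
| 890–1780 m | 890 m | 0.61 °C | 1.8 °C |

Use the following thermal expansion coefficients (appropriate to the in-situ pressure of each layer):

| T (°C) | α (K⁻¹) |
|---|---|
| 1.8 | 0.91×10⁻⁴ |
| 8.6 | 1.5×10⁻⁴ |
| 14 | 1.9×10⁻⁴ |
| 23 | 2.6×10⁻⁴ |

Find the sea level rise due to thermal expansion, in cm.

Layer 1 at 23 °C → α = 2.6×10⁻⁴ K⁻¹
Layer 2 at 14 °C → α = 1.9×10⁻⁴ K⁻¹
Layer 3 at 1.8 °C → α = 0.91×10⁻⁴ K⁻¹
130 × 2.6×10⁻⁴ × 1.1 = 0.03718 m
130–890 m: 1.9×10⁻⁴ × 1.1 × 760 = 0.15884 m
0.91×10⁻⁴ × 890 × 0.61 = 0.0494039 m
Δh = 0.03718 + 0.15884 + 0.0494039 = 0.2454239 m ≈ 24.5 cm

about 24.5 cm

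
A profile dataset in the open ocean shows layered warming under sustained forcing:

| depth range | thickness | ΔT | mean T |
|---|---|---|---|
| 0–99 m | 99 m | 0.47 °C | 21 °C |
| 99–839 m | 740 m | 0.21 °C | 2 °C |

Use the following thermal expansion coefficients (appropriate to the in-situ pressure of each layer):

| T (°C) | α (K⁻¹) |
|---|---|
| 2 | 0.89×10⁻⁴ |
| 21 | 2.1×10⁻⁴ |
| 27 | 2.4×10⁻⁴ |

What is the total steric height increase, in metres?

Δh = 0.024 m

Layer 1 at 21 °C → α = 2.1×10⁻⁴ K⁻¹
Layer 2 at 2 °C → α = 0.89×10⁻⁴ K⁻¹
99 × 0.47 × 2.1×10⁻⁴ = 0.0097713 m
99–839 m: 0.21 × 740 × 0.89×10⁻⁴ = 0.0138306 m
Δh = 0.0097713 + 0.0138306 = 0.0236019 m ≈ 0.024 m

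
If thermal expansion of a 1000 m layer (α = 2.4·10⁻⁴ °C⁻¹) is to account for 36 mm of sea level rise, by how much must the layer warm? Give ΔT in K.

ΔT = Δh/(αH) = 0.036 / (2.4×10⁻⁴ × 1000) = 0.1500 K

about 0.150 K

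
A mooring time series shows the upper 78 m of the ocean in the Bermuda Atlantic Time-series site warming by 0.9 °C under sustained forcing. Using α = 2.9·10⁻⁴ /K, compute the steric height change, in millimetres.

Δh = αΔT·H = 2.9×10⁻⁴ × 0.9 × 78 = 0.020358 m

Δh = 20 mm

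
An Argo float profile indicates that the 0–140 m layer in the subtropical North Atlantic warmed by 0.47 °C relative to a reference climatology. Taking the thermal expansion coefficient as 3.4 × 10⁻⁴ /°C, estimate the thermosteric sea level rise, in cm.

2.2 cm

Δh = αΔT·H = 3.4×10⁻⁴ × 0.47 × 140 = 0.022372 m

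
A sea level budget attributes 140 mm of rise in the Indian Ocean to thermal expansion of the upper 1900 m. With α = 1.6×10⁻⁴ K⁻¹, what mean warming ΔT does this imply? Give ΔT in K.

0.461 K

ΔT = Δh/(αH) = 0.14 / (1.6×10⁻⁴ × 1900) ≈ 0.4605 K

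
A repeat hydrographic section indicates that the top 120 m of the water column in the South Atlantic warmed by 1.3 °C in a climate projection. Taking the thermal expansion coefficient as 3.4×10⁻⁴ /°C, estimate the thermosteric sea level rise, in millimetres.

53 mm of thermosteric rise

Δh = αΔT·H = 3.4×10⁻⁴ × 1.3 × 120 = 0.05304 m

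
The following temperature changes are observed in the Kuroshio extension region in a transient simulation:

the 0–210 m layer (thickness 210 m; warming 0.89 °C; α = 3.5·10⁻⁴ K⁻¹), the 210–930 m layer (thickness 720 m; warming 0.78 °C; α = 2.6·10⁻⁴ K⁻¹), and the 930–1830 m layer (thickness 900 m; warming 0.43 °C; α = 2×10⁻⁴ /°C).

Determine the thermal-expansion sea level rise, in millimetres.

290 mm

210 × 3.5×10⁻⁴ × 0.89 = 0.065415 m
Layer 2: 2.6×10⁻⁴ × 0.78 × 720 = 0.146016 m
0.43 × 900 × 2×10⁻⁴ = 0.07740 m
Δh = 0.065415 + 0.146016 + 0.07740 = 0.288831 m ≈ 290 mm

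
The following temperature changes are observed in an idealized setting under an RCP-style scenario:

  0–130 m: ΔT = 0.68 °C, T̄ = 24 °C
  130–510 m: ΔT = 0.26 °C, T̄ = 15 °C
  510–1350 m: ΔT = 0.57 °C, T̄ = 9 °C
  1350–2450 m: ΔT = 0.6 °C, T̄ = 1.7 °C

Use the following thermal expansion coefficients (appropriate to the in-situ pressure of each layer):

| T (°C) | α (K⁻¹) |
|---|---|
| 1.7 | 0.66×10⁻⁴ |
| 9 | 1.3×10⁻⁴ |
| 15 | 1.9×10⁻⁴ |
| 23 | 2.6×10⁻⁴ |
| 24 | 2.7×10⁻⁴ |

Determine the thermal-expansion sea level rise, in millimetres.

Δh = 148 mm

Layer 1 at 24 °C → α = 2.7×10⁻⁴ K⁻¹
Layer 2 at 15 °C → α = 1.9×10⁻⁴ K⁻¹
Layer 3 at 9 °C → α = 1.3×10⁻⁴ K⁻¹
Layer 4 at 1.7 °C → α = 0.66×10⁻⁴ K⁻¹
0–130 m: 130 × 2.7×10⁻⁴ × 0.68 = 0.023868 m
Layer 2: 380 × 1.9×10⁻⁴ × 0.26 = 0.018772 m
Layer 3: 840 × 1.3×10⁻⁴ × 0.57 = 0.062244 m
1350–2450 m: 0.66×10⁻⁴ × 0.6 × 1100 = 0.04356 m
Δh = 0.023868 + 0.018772 + 0.062244 + 0.04356 = 0.148444 m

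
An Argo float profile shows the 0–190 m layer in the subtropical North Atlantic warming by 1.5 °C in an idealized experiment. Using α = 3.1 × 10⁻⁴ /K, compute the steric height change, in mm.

Δh = αΔT·H = 3.1×10⁻⁴ × 1.5 × 190 = 0.08835 m

about 88.4 mm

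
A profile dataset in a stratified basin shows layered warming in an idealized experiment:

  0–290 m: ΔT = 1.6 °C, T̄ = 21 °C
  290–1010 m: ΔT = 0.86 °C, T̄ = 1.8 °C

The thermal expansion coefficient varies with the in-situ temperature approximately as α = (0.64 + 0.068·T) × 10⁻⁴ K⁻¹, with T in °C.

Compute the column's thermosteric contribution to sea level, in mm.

Layer 1: α = (0.64 + 0.068×21)×10⁻⁴ = 2.068×10⁻⁴ K⁻¹
Layer 2: α = (0.64 + 0.068×1.8)×10⁻⁴ = 0.7624×10⁻⁴ K⁻¹
1.6 × 2.068×10⁻⁴ × 290 = 0.0959552 m
0.86 × 720 × 0.7624×10⁻⁴ = 0.047207808 m
Δh = 0.0959552 + 0.047207808 = 0.143163008 m

140 mm of thermosteric rise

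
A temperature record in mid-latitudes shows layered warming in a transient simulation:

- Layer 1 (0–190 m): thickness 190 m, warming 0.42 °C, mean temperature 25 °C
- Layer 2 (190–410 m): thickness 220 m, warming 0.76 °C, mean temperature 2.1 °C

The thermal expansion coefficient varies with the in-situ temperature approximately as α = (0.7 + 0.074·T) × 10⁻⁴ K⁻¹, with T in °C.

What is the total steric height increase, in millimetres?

Δh = 34.7 mm

Layer 1: α = (0.7 + 0.074×25)×10⁻⁴ = 2.55×10⁻⁴ K⁻¹
Layer 2: α = (0.7 + 0.074×2.1)×10⁻⁴ = 0.8554×10⁻⁴ K⁻¹
2.55×10⁻⁴ × 190 × 0.42 = 0.020349 m
0.8554×10⁻⁴ × 0.76 × 220 = 0.014302288 m
Δh = 0.020349 + 0.014302288 = 0.034651288 m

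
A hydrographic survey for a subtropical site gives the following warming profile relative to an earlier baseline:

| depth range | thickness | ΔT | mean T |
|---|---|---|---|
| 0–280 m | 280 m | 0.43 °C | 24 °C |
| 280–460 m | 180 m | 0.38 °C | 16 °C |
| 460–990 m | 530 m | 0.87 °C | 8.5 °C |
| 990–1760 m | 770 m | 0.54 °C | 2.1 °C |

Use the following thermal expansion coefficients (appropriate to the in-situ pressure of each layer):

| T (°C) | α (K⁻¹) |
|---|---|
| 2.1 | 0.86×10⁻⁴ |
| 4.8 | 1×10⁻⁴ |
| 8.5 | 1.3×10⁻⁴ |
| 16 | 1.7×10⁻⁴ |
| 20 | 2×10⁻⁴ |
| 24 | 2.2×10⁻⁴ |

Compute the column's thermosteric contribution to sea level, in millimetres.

Layer 1 at 24 °C → α = 2.2×10⁻⁴ K⁻¹
Layer 2 at 16 °C → α = 1.7×10⁻⁴ K⁻¹
Layer 3 at 8.5 °C → α = 1.3×10⁻⁴ K⁻¹
Layer 4 at 2.1 °C → α = 0.86×10⁻⁴ K⁻¹
0–280 m: 280 × 2.2×10⁻⁴ × 0.43 = 0.026488 m
180 × 1.7×10⁻⁴ × 0.38 = 0.011628 m
460–990 m: 0.87 × 1.3×10⁻⁴ × 530 = 0.059943 m
Layer 4: 770 × 0.54 × 0.86×10⁻⁴ = 0.0357588 m
Δh = 0.026488 + 0.011628 + 0.059943 + 0.0357588 = 0.1338178 m ≈ 134 mm

134 mm of thermosteric rise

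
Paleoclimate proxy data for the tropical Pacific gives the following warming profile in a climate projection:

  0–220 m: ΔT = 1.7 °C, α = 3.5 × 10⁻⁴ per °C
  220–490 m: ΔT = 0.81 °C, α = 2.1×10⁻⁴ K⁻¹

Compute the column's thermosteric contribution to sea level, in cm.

Δh ≈ 17.7 cm

220 × 1.7 × 3.5×10⁻⁴ = 0.13090 m
Layer 2: 270 × 0.81 × 2.1×10⁻⁴ = 0.045927 m
Δh = 0.13090 + 0.045927 = 0.176827 m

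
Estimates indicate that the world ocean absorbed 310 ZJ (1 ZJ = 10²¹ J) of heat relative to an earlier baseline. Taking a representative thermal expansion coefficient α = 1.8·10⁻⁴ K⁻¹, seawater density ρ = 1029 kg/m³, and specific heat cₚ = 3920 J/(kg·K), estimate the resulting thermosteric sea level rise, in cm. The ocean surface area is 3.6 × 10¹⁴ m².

3.8 cm

Per unit area: Q = 310×10²¹ / (3.6×10¹⁴) ≈ 8.611×10⁸ J/m²
Δh = αQ/(ρcₚ) = 1.8×10⁻⁴ × 8.611×10⁸ / (1029 × 3920) ≈ 0.038426 m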